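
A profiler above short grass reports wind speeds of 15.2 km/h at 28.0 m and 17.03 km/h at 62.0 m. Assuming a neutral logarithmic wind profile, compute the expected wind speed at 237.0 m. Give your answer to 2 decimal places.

Log law: V ∝ ln(z/z₀). From the pair, with r = V₁/V₂ = 0.89254,
ln z₀ = (ln z₁ − r·ln z₂)/(1 − r) = (3.3322 − 0.89254×4.1271)/0.10746 = -3.2705 → z₀ = 0.03799 m
V₃ = V₁ · ln(z₃/z₀)/ln(z₁/z₀) = 15.2 × 8.7386/6.6027 = 20.1169 km/h

20.12 km/h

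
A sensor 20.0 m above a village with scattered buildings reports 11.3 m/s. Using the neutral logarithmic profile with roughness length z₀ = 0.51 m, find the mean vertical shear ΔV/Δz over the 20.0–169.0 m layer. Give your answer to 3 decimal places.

0.044 m/s/m

Log law: V₂ = V₁ · ln(z₂/z₀)/ln(z₁/z₀) = 11.3 × 5.8032/3.6691 = 17.8728 m/s
ΔV/Δz = (17.8728 − 11.3)/(169.0 − 20.0) = 6.5728/149.0000 = 0.04411 m/s/m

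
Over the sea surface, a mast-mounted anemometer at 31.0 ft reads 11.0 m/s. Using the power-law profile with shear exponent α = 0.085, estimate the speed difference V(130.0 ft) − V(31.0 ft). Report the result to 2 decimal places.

1.43 m/s

Power law: V₂ = V₁ · (z₂/z₁)^α = 11.0 × (4.1935)^0.085 = 12.4255 m/s
ΔV = 12.4255 − 11.0 = 1.4255 m/s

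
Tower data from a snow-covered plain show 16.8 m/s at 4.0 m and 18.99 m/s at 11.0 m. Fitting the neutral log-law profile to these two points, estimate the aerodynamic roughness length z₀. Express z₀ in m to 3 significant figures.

z₀ ≈ 0.00171 m

Log law: V(z) ∝ ln(z/z₀). With r = V₁/V₂ = 16.8/18.99 = 0.88468,
r · ln(z₂/z₀) = ln(z₁/z₀) ⇒ ln z₀ = (ln z₁ − r·ln z₂)/(1 − r)
ln z₀ = (1.38629 − 0.88468×2.39790) / 0.11532 = -6.3739
z₀ = exp(-6.3739) = 0.001705 m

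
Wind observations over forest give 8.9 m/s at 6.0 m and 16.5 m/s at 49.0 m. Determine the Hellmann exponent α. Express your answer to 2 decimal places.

Power law: V₂/V₁ = (z₂/z₁)^α ⇒ α = ln(V₂/V₁) / ln(z₂/z₁)
α = ln(16.5/8.9) / ln(49.0/6.0) = ln(1.8539) / ln(8.1667)
  = 0.61731 / 2.10006 = 0.29395

α ≈ 0.29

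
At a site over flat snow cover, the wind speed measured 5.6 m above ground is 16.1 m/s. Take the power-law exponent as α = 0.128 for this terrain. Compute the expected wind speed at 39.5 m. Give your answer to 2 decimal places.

Power-law profile: V₂ = V₁ · (z₂/z₁)^α
V₂ = 16.1 × (39.5/5.6)^0.128 = 16.1 × (7.0536)^0.128
    = 16.1 × 1.2841 = 20.6739 m/s

20.67 m/s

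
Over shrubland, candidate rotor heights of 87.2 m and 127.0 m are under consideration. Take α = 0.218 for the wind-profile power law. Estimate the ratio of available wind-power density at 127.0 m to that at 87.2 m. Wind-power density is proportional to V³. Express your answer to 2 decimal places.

Speed ratio: V_B/V_A = (z_B/z_A)^α = (127.0/87.2)^0.218 = (1.4564)^0.218 = 1.08542
Power-density ratio: P_B/P_A = (V_B/V_A)³ = (1.08542)³ = 1.27876

1.28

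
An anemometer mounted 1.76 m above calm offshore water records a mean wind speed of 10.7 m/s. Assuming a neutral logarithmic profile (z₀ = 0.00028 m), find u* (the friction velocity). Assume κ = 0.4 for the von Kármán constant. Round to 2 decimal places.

u* ≈ 0.49 m/s

Log law: V(z) = (u*/κ) · ln(z/z₀) ⇒ u* = κ · V / ln(z/z₀)
u* = 0.4 × 10.7 / ln(1.76/0.00028) = 0.4 × 10.7 / 8.7460
   = 4.2800 / 8.7460 = 0.4894 m/s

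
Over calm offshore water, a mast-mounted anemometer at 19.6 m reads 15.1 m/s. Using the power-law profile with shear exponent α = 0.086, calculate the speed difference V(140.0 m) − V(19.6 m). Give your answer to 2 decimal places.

Power law: V₂ = V₁ · (z₂/z₁)^α = 15.1 × (7.1429)^0.086 = 17.8817 m/s
ΔV = 17.8817 − 15.1 = 2.7817 m/s

2.78 m/s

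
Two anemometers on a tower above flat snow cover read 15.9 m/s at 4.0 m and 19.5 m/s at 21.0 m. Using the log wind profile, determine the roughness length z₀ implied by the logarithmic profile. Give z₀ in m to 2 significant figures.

Log law: V(z) ∝ ln(z/z₀). With r = V₁/V₂ = 15.9/19.5 = 0.81538,
r · ln(z₂/z₀) = ln(z₁/z₀) ⇒ ln z₀ = (ln z₁ − r·ln z₂)/(1 − r)
ln z₀ = (1.38629 − 0.81538×3.04452) / 0.18462 = -5.9375
z₀ = exp(-5.9375) = 0.002638 m

z₀ ≈ 0.0026 m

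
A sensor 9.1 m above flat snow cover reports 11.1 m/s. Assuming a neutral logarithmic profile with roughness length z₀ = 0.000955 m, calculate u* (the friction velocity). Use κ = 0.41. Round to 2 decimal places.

u* ≈ 0.50 m/s

Log law: V(z) = (u*/κ) · ln(z/z₀) ⇒ u* = κ · V / ln(z/z₀)
u* = 0.41 × 11.1 / ln(9.1/0.000955) = 0.41 × 11.1 / 9.1621
   = 4.5510 / 9.1621 = 0.4967 m/s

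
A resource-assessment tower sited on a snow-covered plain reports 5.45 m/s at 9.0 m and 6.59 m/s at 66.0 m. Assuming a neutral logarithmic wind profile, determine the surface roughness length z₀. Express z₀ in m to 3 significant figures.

z₀ ≈ 0.000657 m

Log law: V(z) ∝ ln(z/z₀). With r = V₁/V₂ = 5.45/6.59 = 0.82701,
r · ln(z₂/z₀) = ln(z₁/z₀) ⇒ ln z₀ = (ln z₁ − r·ln z₂)/(1 − r)
ln z₀ = (2.19722 − 0.82701×4.18965) / 0.17299 = -7.3280
z₀ = exp(-7.3280) = 0.0006569 m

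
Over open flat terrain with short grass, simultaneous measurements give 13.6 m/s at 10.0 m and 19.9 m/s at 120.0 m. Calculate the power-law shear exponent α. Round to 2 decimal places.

Power law: V₂/V₁ = (z₂/z₁)^α ⇒ α = ln(V₂/V₁) / ln(z₂/z₁)
α = ln(19.9/13.6) / ln(120.0/10.0) = ln(1.4632) / ln(12.0000)
  = 0.38065 / 2.48491 = 0.15318

α ≈ 0.15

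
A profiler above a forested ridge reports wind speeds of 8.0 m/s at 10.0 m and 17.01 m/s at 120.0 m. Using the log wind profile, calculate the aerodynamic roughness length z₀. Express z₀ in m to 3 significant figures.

z₀ ≈ 1.10 m

Log law: V(z) ∝ ln(z/z₀). With r = V₁/V₂ = 8.0/17.01 = 0.47031,
r · ln(z₂/z₀) = ln(z₁/z₀) ⇒ ln z₀ = (ln z₁ − r·ln z₂)/(1 − r)
ln z₀ = (2.30259 − 0.47031×4.78749) / 0.52969 = 0.0962
z₀ = exp(0.0962) = 1.101 m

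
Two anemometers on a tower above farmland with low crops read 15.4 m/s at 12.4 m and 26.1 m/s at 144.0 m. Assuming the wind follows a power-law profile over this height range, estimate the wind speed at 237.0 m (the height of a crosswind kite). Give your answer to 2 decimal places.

29.05 m/s

First find α: α = ln(V₂/V₁)/ln(z₂/z₁) = ln(26.1/15.4)/ln(144.0/12.4) = 0.52757/2.45212 = 0.2151
Extrapolate from 144.0 m to 237.0 m: V₃ = 26.1 × (237.0/144.0)^0.2151 = 26.1 × 1.1132 = 29.0533 m/s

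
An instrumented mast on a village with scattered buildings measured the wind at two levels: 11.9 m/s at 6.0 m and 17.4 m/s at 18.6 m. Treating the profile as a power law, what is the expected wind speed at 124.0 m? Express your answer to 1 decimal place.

First find α: α = ln(V₂/V₁)/ln(z₂/z₁) = ln(17.4/11.9)/ln(18.6/6.0) = 0.37993/1.13140 = 0.3358
Extrapolate from 18.6 m to 124.0 m: V₃ = 17.4 × (124.0/18.6)^0.3358 = 17.4 × 1.8909 = 32.9020 m/s

32.9 m/s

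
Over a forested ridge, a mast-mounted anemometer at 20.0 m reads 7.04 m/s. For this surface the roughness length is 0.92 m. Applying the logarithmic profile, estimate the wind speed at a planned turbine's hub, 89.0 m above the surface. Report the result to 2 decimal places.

10.45 m/s

Log law: V(z) ∝ ln(z/z₀), so V₂/V₁ = ln(z₂/z₀) / ln(z₁/z₀).
ln(89.0/0.92) = 4.5720, ln(20.0/0.92) = 3.0791
V₂ = 7.04 × 4.5720/3.0791 = 7.04 × 1.4848 = 10.4533 m/s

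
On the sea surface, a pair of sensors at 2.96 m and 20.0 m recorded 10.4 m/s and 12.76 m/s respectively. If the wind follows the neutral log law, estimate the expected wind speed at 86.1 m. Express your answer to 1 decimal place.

14.6 m/s

Log law: V ∝ ln(z/z₀). From the pair, with r = V₁/V₂ = 0.81505,
ln z₀ = (ln z₁ − r·ln z₂)/(1 − r) = (1.0852 − 0.81505×2.9957)/0.18495 = -7.3342 → z₀ = 0.0006529 m
V₃ = V₁ · ln(z₃/z₀)/ln(z₁/z₀) = 10.4 × 11.7897/8.4193 = 14.5632 m/s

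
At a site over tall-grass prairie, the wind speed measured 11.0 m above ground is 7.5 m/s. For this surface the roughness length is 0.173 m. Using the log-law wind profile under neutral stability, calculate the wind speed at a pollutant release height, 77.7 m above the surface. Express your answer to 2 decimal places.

Log law: V(z) ∝ ln(z/z₀), so V₂/V₁ = ln(z₂/z₀) / ln(z₁/z₀).
ln(77.7/0.173) = 6.1073, ln(11.0/0.173) = 4.1524
V₂ = 7.5 × 6.1073/4.1524 = 7.5 × 1.4708 = 11.0311 m/s

11.03 m/s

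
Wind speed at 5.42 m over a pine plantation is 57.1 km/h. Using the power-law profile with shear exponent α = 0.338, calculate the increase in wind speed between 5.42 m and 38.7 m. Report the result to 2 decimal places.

Power law: V₂ = V₁ · (z₂/z₁)^α = 57.1 × (7.1402)^0.338 = 110.9662 km/h
ΔV = 110.9662 − 57.1 = 53.8662 km/h

53.87 km/h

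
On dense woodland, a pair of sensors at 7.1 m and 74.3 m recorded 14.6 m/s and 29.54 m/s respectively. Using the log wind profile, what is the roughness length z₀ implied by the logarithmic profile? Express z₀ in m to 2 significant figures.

Log law: V(z) ∝ ln(z/z₀). With r = V₁/V₂ = 14.6/29.54 = 0.49425,
r · ln(z₂/z₀) = ln(z₁/z₀) ⇒ ln z₀ = (ln z₁ − r·ln z₂)/(1 − r)
ln z₀ = (1.96009 − 0.49425×4.30811) / 0.50575 = -0.3345
z₀ = exp(-0.3345) = 0.7157 m

z₀ ≈ 0.72 m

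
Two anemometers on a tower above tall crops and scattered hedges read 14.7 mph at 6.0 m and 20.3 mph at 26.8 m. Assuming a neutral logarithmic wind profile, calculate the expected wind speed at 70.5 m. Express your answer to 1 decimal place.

Log law: V ∝ ln(z/z₀). From the pair, with r = V₁/V₂ = 0.72414,
ln z₀ = (ln z₁ − r·ln z₂)/(1 − r) = (1.7918 − 0.72414×3.2884)/0.27586 = -2.1369 → z₀ = 0.1180 m
V₃ = V₁ · ln(z₃/z₀)/ln(z₁/z₀) = 14.7 × 6.3925/3.9287 = 23.9190 mph

23.9 mph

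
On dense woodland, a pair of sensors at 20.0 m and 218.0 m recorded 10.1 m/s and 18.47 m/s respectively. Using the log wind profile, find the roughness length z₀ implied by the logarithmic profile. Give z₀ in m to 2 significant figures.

Log law: V(z) ∝ ln(z/z₀). With r = V₁/V₂ = 10.1/18.47 = 0.54683,
r · ln(z₂/z₀) = ln(z₁/z₀) ⇒ ln z₀ = (ln z₁ − r·ln z₂)/(1 − r)
ln z₀ = (2.99573 − 0.54683×5.38450) / 0.45317 = 0.1132
z₀ = exp(0.1132) = 1.120 m

z₀ ≈ 1.1 m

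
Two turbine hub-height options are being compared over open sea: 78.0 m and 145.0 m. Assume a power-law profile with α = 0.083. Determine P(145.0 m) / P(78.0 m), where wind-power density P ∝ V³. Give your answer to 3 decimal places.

1.167

Speed ratio: V_B/V_A = (z_B/z_A)^α = (145.0/78.0)^0.083 = (1.8590)^0.083 = 1.05281
Power-density ratio: P_B/P_A = (V_B/V_A)³ = (1.05281)³ = 1.16694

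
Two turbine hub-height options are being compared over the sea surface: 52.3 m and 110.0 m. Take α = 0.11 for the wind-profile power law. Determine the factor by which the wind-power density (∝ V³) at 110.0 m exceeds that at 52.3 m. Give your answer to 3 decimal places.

1.278

Speed ratio: V_B/V_A = (z_B/z_A)^α = (110.0/52.3)^0.11 = (2.1033)^0.11 = 1.08522
Power-density ratio: P_B/P_A = (V_B/V_A)³ = (1.08522)³ = 1.27807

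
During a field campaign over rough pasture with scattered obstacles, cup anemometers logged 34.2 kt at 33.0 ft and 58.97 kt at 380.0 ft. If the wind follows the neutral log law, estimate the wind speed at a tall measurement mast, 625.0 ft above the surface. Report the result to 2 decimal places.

64.01 kt

Log law: V ∝ ln(z/z₀). From the pair, with r = V₁/V₂ = 0.57996,
ln z₀ = (ln z₁ − r·ln z₂)/(1 − r) = (3.4965 − 0.57996×5.9402)/0.42004 = 0.1225 → z₀ = 1.130 ft
V₃ = V₁ · ln(z₃/z₀)/ln(z₁/z₀) = 34.2 × 6.3152/3.3740 = 64.0137 kt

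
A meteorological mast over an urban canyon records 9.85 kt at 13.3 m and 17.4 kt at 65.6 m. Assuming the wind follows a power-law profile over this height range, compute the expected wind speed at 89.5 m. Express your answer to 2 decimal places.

19.44 kt

First find α: α = ln(V₂/V₁)/ln(z₂/z₁) = ln(17.4/9.85)/ln(65.6/13.3) = 0.56900/1.59581 = 0.3566
Extrapolate from 65.6 m to 89.5 m: V₃ = 17.4 × (89.5/65.6)^0.3566 = 17.4 × 1.1171 = 19.4382 kt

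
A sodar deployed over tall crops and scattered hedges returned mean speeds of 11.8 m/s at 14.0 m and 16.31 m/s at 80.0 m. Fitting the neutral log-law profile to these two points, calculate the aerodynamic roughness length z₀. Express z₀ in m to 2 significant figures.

Log law: V(z) ∝ ln(z/z₀). With r = V₁/V₂ = 11.8/16.31 = 0.72348,
r · ln(z₂/z₀) = ln(z₁/z₀) ⇒ ln z₀ = (ln z₁ − r·ln z₂)/(1 − r)
ln z₀ = (2.63906 − 0.72348×4.38203) / 0.27652 = -1.9213
z₀ = exp(-1.9213) = 0.1464 m

z₀ ≈ 0.15 m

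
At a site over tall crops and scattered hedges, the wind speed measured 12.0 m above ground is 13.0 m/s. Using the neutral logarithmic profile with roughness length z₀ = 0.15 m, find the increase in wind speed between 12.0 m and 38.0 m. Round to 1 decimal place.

3.4 m/s

Log law: V₂ = V₁ · ln(z₂/z₀)/ln(z₁/z₀) = 13.0 × 5.5347/4.3820 = 16.4196 m/s
ΔV = 16.4196 − 13.0 = 3.4196 m/s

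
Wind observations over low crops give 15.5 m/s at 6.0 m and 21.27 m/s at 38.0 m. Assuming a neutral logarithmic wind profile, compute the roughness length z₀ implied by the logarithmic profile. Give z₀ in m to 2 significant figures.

Log law: V(z) ∝ ln(z/z₀). With r = V₁/V₂ = 15.5/21.27 = 0.72873,
r · ln(z₂/z₀) = ln(z₁/z₀) ⇒ ln z₀ = (ln z₁ − r·ln z₂)/(1 − r)
ln z₀ = (1.79176 − 0.72873×3.63759) / 0.27127 = -3.1667
z₀ = exp(-3.1667) = 0.04214 m

z₀ ≈ 0.042 m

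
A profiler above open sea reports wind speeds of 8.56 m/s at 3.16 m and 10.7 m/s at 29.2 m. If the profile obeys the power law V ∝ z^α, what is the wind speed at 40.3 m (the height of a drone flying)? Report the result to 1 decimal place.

11.1 m/s

First find α: α = ln(V₂/V₁)/ln(z₂/z₁) = ln(10.7/8.56)/ln(29.2/3.16) = 0.22314/2.22360 = 0.1004
Extrapolate from 29.2 m to 40.3 m: V₃ = 10.7 × (40.3/29.2)^0.1004 = 10.7 × 1.0329 = 11.0516 m/s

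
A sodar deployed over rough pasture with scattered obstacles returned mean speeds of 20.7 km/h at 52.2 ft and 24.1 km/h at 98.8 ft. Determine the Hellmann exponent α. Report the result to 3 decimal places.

Power law: V₂/V₁ = (z₂/z₁)^α ⇒ α = ln(V₂/V₁) / ln(z₂/z₁)
α = ln(24.1/20.7) / ln(98.8/52.2) = ln(1.1643) / ln(1.8927)
  = 0.15208 / 0.63802 = 0.23836

α ≈ 0.238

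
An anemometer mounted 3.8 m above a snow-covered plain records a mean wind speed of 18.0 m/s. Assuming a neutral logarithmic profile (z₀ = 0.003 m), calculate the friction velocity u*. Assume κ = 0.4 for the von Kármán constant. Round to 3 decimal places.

u* ≈ 1.008 m/s

Log law: V(z) = (u*/κ) · ln(z/z₀) ⇒ u* = κ · V / ln(z/z₀)
u* = 0.4 × 18.0 / ln(3.8/0.003) = 0.4 × 18.0 / 7.1441
   = 7.2000 / 7.1441 = 1.0078 m/s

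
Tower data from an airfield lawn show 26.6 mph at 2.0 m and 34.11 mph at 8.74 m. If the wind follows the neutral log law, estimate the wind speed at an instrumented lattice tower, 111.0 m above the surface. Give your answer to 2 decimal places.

Log law: V ∝ ln(z/z₀). From the pair, with r = V₁/V₂ = 0.77983,
ln z₀ = (ln z₁ − r·ln z₂)/(1 − r) = (0.6931 − 0.77983×2.1679)/0.22017 = -4.5304 → z₀ = 0.01078 m
V₃ = V₁ · ln(z₃/z₀)/ln(z₁/z₀) = 26.6 × 9.2399/5.2235 = 47.0528 mph

47.05 mph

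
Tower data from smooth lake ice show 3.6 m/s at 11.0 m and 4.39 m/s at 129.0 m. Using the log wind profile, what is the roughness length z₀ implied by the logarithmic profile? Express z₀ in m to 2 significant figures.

Log law: V(z) ∝ ln(z/z₀). With r = V₁/V₂ = 3.6/4.39 = 0.82005,
r · ln(z₂/z₀) = ln(z₁/z₀) ⇒ ln z₀ = (ln z₁ − r·ln z₂)/(1 − r)
ln z₀ = (2.39790 − 0.82005×4.85981) / 0.17995 = -8.8210
z₀ = exp(-8.8210) = 0.0001476 m

z₀ ≈ 0.00015 m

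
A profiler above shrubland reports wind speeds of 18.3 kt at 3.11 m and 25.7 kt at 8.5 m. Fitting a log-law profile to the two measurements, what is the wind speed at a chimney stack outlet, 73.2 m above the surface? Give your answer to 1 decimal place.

Log law: V ∝ ln(z/z₀). From the pair, with r = V₁/V₂ = 0.71206,
ln z₀ = (ln z₁ − r·ln z₂)/(1 − r) = (1.1346 − 0.71206×2.1401)/0.28794 = -1.3518 → z₀ = 0.2588 m
V₃ = V₁ · ln(z₃/z₀)/ln(z₁/z₀) = 18.3 × 5.6450/2.4864 = 41.5469 kt

41.5 kt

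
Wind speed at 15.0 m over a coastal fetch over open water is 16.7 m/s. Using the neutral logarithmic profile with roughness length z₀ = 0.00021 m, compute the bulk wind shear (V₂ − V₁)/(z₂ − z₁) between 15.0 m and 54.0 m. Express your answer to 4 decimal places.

Log law: V₂ = V₁ · ln(z₂/z₀)/ln(z₁/z₀) = 16.7 × 12.4574/11.1765 = 18.6140 m/s
ΔV/Δz = (18.6140 − 16.7)/(54.0 − 15.0) = 1.9140/39.0000 = 0.04908 m/s/m

0.0491 m/s/m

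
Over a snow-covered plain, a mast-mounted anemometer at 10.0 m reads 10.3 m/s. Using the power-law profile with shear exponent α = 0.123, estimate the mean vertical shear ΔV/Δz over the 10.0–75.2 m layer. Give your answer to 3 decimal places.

Power law: V₂ = V₁ · (z₂/z₁)^α = 10.3 × (7.5200)^0.123 = 13.2012 m/s
ΔV/Δz = (13.2012 − 10.3)/(75.2 − 10.0) = 2.9012/65.2000 = 0.04450 m/s/m

0.044 m/s/m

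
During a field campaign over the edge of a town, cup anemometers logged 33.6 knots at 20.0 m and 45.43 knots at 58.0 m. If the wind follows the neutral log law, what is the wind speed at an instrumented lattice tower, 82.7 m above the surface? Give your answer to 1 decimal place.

Log law: V ∝ ln(z/z₀). From the pair, with r = V₁/V₂ = 0.73960,
ln z₀ = (ln z₁ − r·ln z₂)/(1 − r) = (2.9957 − 0.73960×4.0604)/0.26040 = -0.0283 → z₀ = 0.9721 m
V₃ = V₁ · ln(z₃/z₀)/ln(z₁/z₀) = 33.6 × 4.4435/3.0240 = 49.3719 knots

49.4 knots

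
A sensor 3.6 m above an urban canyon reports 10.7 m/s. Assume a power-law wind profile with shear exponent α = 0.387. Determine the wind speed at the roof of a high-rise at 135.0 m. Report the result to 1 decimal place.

Power-law profile: V₂ = V₁ · (z₂/z₁)^α
V₂ = 10.7 × (135.0/3.6)^0.387 = 10.7 × (37.5000)^0.387
    = 10.7 × 4.0658 = 43.5045 m/s

43.5 m/s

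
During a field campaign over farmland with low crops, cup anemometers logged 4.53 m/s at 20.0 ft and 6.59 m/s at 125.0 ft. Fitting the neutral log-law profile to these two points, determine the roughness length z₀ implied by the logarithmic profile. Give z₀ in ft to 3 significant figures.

Log law: V(z) ∝ ln(z/z₀). With r = V₁/V₂ = 4.53/6.59 = 0.68741,
r · ln(z₂/z₀) = ln(z₁/z₀) ⇒ ln z₀ = (ln z₁ − r·ln z₂)/(1 − r)
ln z₀ = (2.99573 − 0.68741×4.82831) / 0.31259 = -1.0342
z₀ = exp(-1.0342) = 0.3555 ft

z₀ ≈ 0.356 ft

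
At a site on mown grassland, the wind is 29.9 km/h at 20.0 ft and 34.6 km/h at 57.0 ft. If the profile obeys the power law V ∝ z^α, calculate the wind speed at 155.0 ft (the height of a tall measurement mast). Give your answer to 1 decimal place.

First find α: α = ln(V₂/V₁)/ln(z₂/z₁) = ln(34.6/29.9)/ln(57.0/20.0) = 0.14600/1.04732 = 0.1394
Extrapolate from 57.0 ft to 155.0 ft: V₃ = 34.6 × (155.0/57.0)^0.1394 = 34.6 × 1.1496 = 39.7776 km/h

39.8 km/h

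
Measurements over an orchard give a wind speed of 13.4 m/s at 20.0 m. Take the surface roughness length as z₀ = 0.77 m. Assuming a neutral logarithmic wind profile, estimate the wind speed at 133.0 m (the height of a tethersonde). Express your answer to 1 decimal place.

21.2 m/s

Log law: V(z) ∝ ln(z/z₀), so V₂/V₁ = ln(z₂/z₀) / ln(z₁/z₀).
ln(133.0/0.77) = 5.1517, ln(20.0/0.77) = 3.2571
V₂ = 13.4 × 5.1517/3.2571 = 13.4 × 1.5817 = 21.1946 m/s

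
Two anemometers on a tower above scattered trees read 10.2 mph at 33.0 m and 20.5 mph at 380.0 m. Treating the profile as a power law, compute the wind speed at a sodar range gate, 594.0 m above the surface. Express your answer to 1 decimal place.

First find α: α = ln(V₂/V₁)/ln(z₂/z₁) = ln(20.5/10.2)/ln(380.0/33.0) = 0.69804/2.44366 = 0.2857
Extrapolate from 380.0 m to 594.0 m: V₃ = 20.5 × (594.0/380.0)^0.2857 = 20.5 × 1.1361 = 23.2901 mph

23.3 mph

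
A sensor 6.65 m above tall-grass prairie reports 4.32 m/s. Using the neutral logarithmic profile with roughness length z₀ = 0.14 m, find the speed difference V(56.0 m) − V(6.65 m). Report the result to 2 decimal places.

2.38 m/s

Log law: V₂ = V₁ · ln(z₂/z₀)/ln(z₁/z₀) = 4.32 × 5.9915/3.8607 = 6.7042 m/s
ΔV = 6.7042 − 4.32 = 2.3842 m/s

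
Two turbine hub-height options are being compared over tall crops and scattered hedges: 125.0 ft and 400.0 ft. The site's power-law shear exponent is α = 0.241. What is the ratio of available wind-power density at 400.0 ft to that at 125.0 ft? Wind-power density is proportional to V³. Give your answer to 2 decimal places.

2.32

Speed ratio: V_B/V_A = (z_B/z_A)^α = (400.0/125.0)^0.241 = (3.2000)^0.241 = 1.32355
Power-density ratio: P_B/P_A = (V_B/V_A)³ = (1.32355)³ = 2.31859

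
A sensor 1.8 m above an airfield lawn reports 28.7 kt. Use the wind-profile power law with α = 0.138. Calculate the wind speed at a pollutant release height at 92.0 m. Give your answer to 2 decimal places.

Power-law profile: V₂ = V₁ · (z₂/z₁)^α
V₂ = 28.7 × (92.0/1.8)^0.138 = 28.7 × (51.1111)^0.138
    = 28.7 × 1.7210 = 49.3920 kt

49.39 kt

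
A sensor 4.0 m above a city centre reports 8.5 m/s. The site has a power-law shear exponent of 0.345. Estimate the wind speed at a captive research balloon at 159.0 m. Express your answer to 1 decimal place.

30.3 m/s

Power-law profile: V₂ = V₁ · (z₂/z₁)^α
V₂ = 8.5 × (159.0/4.0)^0.345 = 8.5 × (39.7500)^0.345
    = 8.5 × 3.5626 = 30.2824 m/s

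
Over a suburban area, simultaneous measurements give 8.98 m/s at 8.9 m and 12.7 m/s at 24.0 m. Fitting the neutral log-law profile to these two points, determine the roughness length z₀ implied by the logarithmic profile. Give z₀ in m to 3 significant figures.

Log law: V(z) ∝ ln(z/z₀). With r = V₁/V₂ = 8.98/12.7 = 0.70709,
r · ln(z₂/z₀) = ln(z₁/z₀) ⇒ ln z₀ = (ln z₁ − r·ln z₂)/(1 − r)
ln z₀ = (2.18605 − 0.70709×3.17805) / 0.29291 = -0.2086
z₀ = exp(-0.2086) = 0.8117 m

z₀ ≈ 0.812 m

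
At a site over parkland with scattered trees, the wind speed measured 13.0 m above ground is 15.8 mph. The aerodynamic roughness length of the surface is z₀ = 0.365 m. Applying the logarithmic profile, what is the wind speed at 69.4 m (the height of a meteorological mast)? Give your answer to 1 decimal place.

Log law: V(z) ∝ ln(z/z₀), so V₂/V₁ = ln(z₂/z₀) / ln(z₁/z₀).
ln(69.4/0.365) = 5.2477, ln(13.0/0.365) = 3.5728
V₂ = 15.8 × 5.2477/3.5728 = 15.8 × 1.4688 = 23.2071 mph

23.2 mph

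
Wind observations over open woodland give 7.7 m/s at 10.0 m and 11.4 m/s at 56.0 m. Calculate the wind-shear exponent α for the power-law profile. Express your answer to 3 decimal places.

Power law: V₂/V₁ = (z₂/z₁)^α ⇒ α = ln(V₂/V₁) / ln(z₂/z₁)
α = ln(11.4/7.7) / ln(56.0/10.0) = ln(1.4805) / ln(5.6000)
  = 0.39239 / 1.72277 = 0.22777

α ≈ 0.228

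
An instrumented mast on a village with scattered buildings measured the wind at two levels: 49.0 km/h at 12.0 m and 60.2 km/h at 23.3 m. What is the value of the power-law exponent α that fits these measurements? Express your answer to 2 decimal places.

Power law: V₂/V₁ = (z₂/z₁)^α ⇒ α = ln(V₂/V₁) / ln(z₂/z₁)
α = ln(60.2/49.0) / ln(23.3/12.0) = ln(1.2286) / ln(1.9417)
  = 0.20585 / 0.66355 = 0.31023

α ≈ 0.31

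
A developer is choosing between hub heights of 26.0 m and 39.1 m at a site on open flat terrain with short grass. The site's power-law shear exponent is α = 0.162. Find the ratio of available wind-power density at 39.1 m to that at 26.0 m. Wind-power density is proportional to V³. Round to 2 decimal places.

1.22

Speed ratio: V_B/V_A = (z_B/z_A)^α = (39.1/26.0)^0.162 = (1.5038)^0.162 = 1.06833
Power-density ratio: P_B/P_A = (V_B/V_A)³ = (1.06833)³ = 1.21933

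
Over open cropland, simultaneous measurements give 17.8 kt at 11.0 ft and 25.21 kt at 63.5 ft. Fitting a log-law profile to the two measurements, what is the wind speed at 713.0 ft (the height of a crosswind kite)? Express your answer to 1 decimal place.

Log law: V ∝ ln(z/z₀). From the pair, with r = V₁/V₂ = 0.70607,
ln z₀ = (ln z₁ − r·ln z₂)/(1 − r) = (2.3979 − 0.70607×4.1510)/0.29393 = -1.8134 → z₀ = 0.1631 ft
V₃ = V₁ · ln(z₃/z₀)/ln(z₁/z₀) = 17.8 × 8.3829/4.2113 = 35.4320 kt

35.4 kt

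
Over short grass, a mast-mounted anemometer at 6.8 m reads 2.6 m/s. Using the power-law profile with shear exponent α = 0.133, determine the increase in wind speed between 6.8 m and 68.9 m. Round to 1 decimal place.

0.9 m/s

Power law: V₂ = V₁ · (z₂/z₁)^α = 2.6 × (10.1324)^0.133 = 3.5378 m/s
ΔV = 3.5378 − 2.6 = 0.9378 m/s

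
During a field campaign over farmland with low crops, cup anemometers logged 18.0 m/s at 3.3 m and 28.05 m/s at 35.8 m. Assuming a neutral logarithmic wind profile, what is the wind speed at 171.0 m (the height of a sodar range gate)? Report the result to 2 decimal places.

Log law: V ∝ ln(z/z₀). From the pair, with r = V₁/V₂ = 0.64171,
ln z₀ = (ln z₁ − r·ln z₂)/(1 − r) = (1.1939 − 0.64171×3.5779)/0.35829 = -3.0760 → z₀ = 0.04614 m
V₃ = V₁ · ln(z₃/z₀)/ln(z₁/z₀) = 18.0 × 8.2176/4.2699 = 34.6419 m/s

34.64 m/s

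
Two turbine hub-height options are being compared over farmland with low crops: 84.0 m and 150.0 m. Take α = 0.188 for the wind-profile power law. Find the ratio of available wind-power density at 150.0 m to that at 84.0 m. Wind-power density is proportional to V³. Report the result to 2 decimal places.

Speed ratio: V_B/V_A = (z_B/z_A)^α = (150.0/84.0)^0.188 = (1.7857)^0.188 = 1.11517
Power-density ratio: P_B/P_A = (V_B/V_A)³ = (1.11517)³ = 1.38683

1.39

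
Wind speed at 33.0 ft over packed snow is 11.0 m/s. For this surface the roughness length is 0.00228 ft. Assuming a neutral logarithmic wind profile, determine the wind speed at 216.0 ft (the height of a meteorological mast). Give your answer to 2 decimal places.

13.16 m/s

Log law: V(z) ∝ ln(z/z₀), so V₂/V₁ = ln(z₂/z₀) / ln(z₁/z₀).
ln(216.0/0.00228) = 11.4589, ln(33.0/0.00228) = 9.5801
V₂ = 11.0 × 11.4589/9.5801 = 11.0 × 1.1961 = 13.1572 m/s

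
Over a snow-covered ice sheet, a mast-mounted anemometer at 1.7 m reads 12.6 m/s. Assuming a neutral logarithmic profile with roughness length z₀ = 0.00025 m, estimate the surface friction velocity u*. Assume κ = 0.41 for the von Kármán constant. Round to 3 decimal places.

Log law: V(z) = (u*/κ) · ln(z/z₀) ⇒ u* = κ · V / ln(z/z₀)
u* = 0.41 × 12.6 / ln(1.7/0.00025) = 0.41 × 12.6 / 8.8247
   = 5.1660 / 8.8247 = 0.5854 m/s

u* ≈ 0.585 m/s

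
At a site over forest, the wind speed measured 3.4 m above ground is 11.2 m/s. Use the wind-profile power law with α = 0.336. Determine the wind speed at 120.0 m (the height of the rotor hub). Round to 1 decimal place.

37.1 m/s

Power-law profile: V₂ = V₁ · (z₂/z₁)^α
V₂ = 11.2 × (120.0/3.4)^0.336 = 11.2 × (35.2941)^0.336
    = 11.2 × 3.3115 = 37.0891 m/s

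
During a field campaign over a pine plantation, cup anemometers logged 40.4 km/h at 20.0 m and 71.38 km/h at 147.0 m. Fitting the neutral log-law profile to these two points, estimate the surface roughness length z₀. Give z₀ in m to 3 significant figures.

z₀ ≈ 1.48 m

Log law: V(z) ∝ ln(z/z₀). With r = V₁/V₂ = 40.4/71.38 = 0.56598,
r · ln(z₂/z₀) = ln(z₁/z₀) ⇒ ln z₀ = (ln z₁ − r·ln z₂)/(1 − r)
ln z₀ = (2.99573 − 0.56598×4.99043) / 0.43402 = 0.3945
z₀ = exp(0.3945) = 1.484 m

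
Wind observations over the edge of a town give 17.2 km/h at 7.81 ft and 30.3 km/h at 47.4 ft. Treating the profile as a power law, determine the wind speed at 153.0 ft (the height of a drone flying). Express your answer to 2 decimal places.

43.78 km/h

First find α: α = ln(V₂/V₁)/ln(z₂/z₁) = ln(30.3/17.2)/ln(47.4/7.81) = 0.56624/1.80322 = 0.3140
Extrapolate from 47.4 ft to 153.0 ft: V₃ = 30.3 × (153.0/47.4)^0.3140 = 30.3 × 1.4448 = 43.7773 km/h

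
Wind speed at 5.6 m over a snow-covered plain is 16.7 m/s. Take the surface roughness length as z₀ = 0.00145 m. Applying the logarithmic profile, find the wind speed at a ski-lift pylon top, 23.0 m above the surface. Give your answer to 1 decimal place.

19.6 m/s

Log law: V(z) ∝ ln(z/z₀), so V₂/V₁ = ln(z₂/z₀) / ln(z₁/z₀).
ln(23.0/0.00145) = 9.6717, ln(5.6/0.00145) = 8.2590
V₂ = 16.7 × 9.6717/8.2590 = 16.7 × 1.1711 = 19.5566 m/s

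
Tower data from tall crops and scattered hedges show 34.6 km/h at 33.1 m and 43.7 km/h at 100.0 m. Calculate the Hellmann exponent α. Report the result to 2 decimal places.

α ≈ 0.21

Power law: V₂/V₁ = (z₂/z₁)^α ⇒ α = ln(V₂/V₁) / ln(z₂/z₁)
α = ln(43.7/34.6) / ln(100.0/33.1) = ln(1.2630) / ln(3.0211)
  = 0.23349 / 1.10564 = 0.21119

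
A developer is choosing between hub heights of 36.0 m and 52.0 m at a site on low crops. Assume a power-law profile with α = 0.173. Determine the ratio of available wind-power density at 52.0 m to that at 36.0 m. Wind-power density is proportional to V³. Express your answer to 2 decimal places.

Speed ratio: V_B/V_A = (z_B/z_A)^α = (52.0/36.0)^0.173 = (1.4444)^0.173 = 1.06568
Power-density ratio: P_B/P_A = (V_B/V_A)³ = (1.06568)³ = 1.21028

1.21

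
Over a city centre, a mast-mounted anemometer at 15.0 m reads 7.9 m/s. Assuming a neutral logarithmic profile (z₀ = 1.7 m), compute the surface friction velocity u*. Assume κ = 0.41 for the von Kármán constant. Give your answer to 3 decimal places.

u* ≈ 1.488 m/s

Log law: V(z) = (u*/κ) · ln(z/z₀) ⇒ u* = κ · V / ln(z/z₀)
u* = 0.41 × 7.9 / ln(15.0/1.7) = 0.41 × 7.9 / 2.1774
   = 3.2390 / 2.1774 = 1.4875 m/s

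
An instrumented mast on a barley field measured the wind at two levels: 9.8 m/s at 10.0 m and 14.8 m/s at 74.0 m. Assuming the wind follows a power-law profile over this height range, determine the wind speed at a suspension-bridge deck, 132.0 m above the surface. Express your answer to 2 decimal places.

First find α: α = ln(V₂/V₁)/ln(z₂/z₁) = ln(14.8/9.8)/ln(74.0/10.0) = 0.41224/2.00148 = 0.2060
Extrapolate from 74.0 m to 132.0 m: V₃ = 14.8 × (132.0/74.0)^0.2060 = 14.8 × 1.1266 = 16.6736 m/s

16.67 m/s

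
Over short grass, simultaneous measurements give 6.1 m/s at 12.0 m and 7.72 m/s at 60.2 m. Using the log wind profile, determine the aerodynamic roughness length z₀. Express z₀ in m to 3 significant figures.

z₀ ≈ 0.0277 m

Log law: V(z) ∝ ln(z/z₀). With r = V₁/V₂ = 6.1/7.72 = 0.79016,
r · ln(z₂/z₀) = ln(z₁/z₀) ⇒ ln z₀ = (ln z₁ − r·ln z₂)/(1 − r)
ln z₀ = (2.48491 − 0.79016×4.09767) / 0.20984 = -3.5879
z₀ = exp(-3.5879) = 0.02766 m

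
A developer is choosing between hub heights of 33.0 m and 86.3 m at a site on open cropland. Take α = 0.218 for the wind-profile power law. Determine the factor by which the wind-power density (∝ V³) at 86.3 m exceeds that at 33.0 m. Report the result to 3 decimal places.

Speed ratio: V_B/V_A = (z_B/z_A)^α = (86.3/33.0)^0.218 = (2.6152)^0.218 = 1.23315
Power-density ratio: P_B/P_A = (V_B/V_A)³ = (1.23315)³ = 1.87518

1.875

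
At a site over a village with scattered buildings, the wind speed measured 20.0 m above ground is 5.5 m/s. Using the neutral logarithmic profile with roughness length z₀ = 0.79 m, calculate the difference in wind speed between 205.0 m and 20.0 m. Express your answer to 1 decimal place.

Log law: V₂ = V₁ · ln(z₂/z₀)/ln(z₁/z₀) = 5.5 × 5.5587/3.2315 = 9.4611 m/s
ΔV = 9.4611 − 5.5 = 3.9611 m/s

4.0 m/s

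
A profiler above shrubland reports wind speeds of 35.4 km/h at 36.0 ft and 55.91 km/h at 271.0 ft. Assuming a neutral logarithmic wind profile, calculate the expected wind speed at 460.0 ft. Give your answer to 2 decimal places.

61.29 km/h

Log law: V ∝ ln(z/z₀). From the pair, with r = V₁/V₂ = 0.63316,
ln z₀ = (ln z₁ − r·ln z₂)/(1 − r) = (3.5835 − 0.63316×5.6021)/0.36684 = 0.0994 → z₀ = 1.105 ft
V₃ = V₁ · ln(z₃/z₀)/ln(z₁/z₀) = 35.4 × 6.0318/3.4841 = 61.2860 km/h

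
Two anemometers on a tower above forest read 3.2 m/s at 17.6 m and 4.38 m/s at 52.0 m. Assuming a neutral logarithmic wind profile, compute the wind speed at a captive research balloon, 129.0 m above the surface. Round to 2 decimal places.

5.37 m/s

Log law: V ∝ ln(z/z₀). From the pair, with r = V₁/V₂ = 0.73059,
ln z₀ = (ln z₁ − r·ln z₂)/(1 − r) = (2.8679 − 0.73059×3.9512)/0.26941 = -0.0700 → z₀ = 0.9324 m
V₃ = V₁ · ln(z₃/z₀)/ln(z₁/z₀) = 3.2 × 4.9298/2.9379 = 5.3696 m/s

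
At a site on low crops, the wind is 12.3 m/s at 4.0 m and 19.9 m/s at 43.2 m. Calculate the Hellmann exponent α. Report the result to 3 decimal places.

Power law: V₂/V₁ = (z₂/z₁)^α ⇒ α = ln(V₂/V₁) / ln(z₂/z₁)
α = ln(19.9/12.3) / ln(43.2/4.0) = ln(1.6179) / ln(10.8000)
  = 0.48112 / 2.37955 = 0.20219

α ≈ 0.202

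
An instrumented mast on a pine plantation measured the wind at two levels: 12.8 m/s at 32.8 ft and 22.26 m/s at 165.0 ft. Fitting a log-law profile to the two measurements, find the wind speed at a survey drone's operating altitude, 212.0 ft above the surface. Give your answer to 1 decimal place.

Log law: V ∝ ln(z/z₀). From the pair, with r = V₁/V₂ = 0.57502,
ln z₀ = (ln z₁ − r·ln z₂)/(1 − r) = (3.4904 − 0.57502×5.1059)/0.42498 = 1.3045 → z₀ = 3.686 ft
V₃ = V₁ · ln(z₃/z₀)/ln(z₁/z₀) = 12.8 × 4.0521/2.1859 = 23.7277 m/s

23.7 m/s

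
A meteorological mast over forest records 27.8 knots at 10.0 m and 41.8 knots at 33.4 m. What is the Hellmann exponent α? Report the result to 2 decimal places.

α ≈ 0.34

Power law: V₂/V₁ = (z₂/z₁)^α ⇒ α = ln(V₂/V₁) / ln(z₂/z₁)
α = ln(41.8/27.8) / ln(33.4/10.0) = ln(1.5036) / ln(3.3400)
  = 0.40786 / 1.20597 = 0.33820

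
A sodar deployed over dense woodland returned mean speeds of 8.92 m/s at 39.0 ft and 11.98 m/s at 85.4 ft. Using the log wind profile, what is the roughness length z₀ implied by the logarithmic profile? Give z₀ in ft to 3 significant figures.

z₀ ≈ 3.97 ft

Log law: V(z) ∝ ln(z/z₀). With r = V₁/V₂ = 8.92/11.98 = 0.74457,
r · ln(z₂/z₀) = ln(z₁/z₀) ⇒ ln z₀ = (ln z₁ − r·ln z₂)/(1 − r)
ln z₀ = (3.66356 − 0.74457×4.44735) / 0.25543 = 1.3788
z₀ = exp(1.3788) = 3.970 ft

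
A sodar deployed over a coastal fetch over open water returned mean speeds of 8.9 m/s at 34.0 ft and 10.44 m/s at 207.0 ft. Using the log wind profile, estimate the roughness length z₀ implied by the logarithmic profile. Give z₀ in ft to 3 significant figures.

z₀ ≈ 0.000995 ft

Log law: V(z) ∝ ln(z/z₀). With r = V₁/V₂ = 8.9/10.44 = 0.85249,
r · ln(z₂/z₀) = ln(z₁/z₀) ⇒ ln z₀ = (ln z₁ − r·ln z₂)/(1 − r)
ln z₀ = (3.52636 − 0.85249×5.33272) / 0.14751 = -6.9130
z₀ = exp(-6.9130) = 0.0009948 ft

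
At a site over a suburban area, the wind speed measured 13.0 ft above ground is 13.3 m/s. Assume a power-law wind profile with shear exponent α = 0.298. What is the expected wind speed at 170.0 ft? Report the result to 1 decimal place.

Power-law profile: V₂ = V₁ · (z₂/z₁)^α
V₂ = 13.3 × (170.0/13.0)^0.298 = 13.3 × (13.0769)^0.298
    = 13.3 × 2.1514 = 28.6135 m/s

28.6 m/s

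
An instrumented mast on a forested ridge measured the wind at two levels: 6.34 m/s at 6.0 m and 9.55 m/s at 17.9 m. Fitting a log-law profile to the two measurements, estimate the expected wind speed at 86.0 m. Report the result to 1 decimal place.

14.2 m/s

Log law: V ∝ ln(z/z₀). From the pair, with r = V₁/V₂ = 0.66387,
ln z₀ = (ln z₁ − r·ln z₂)/(1 − r) = (1.7918 − 0.66387×2.8848)/0.33613 = -0.3671 → z₀ = 0.6928 m
V₃ = V₁ · ln(z₃/z₀)/ln(z₁/z₀) = 6.34 × 4.8214/2.1588 = 14.1594 m/s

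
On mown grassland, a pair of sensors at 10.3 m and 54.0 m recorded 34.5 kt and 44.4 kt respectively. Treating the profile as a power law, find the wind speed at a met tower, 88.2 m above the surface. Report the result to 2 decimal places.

First find α: α = ln(V₂/V₁)/ln(z₂/z₁) = ln(44.4/34.5)/ln(54.0/10.3) = 0.25228/1.65684 = 0.1523
Extrapolate from 54.0 m to 88.2 m: V₃ = 44.4 × (88.2/54.0)^0.1523 = 44.4 × 1.0776 = 47.8439 kt

47.84 kt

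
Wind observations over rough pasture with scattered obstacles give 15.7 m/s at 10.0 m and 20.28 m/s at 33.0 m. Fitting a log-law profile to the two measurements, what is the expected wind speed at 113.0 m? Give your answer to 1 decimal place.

Log law: V ∝ ln(z/z₀). From the pair, with r = V₁/V₂ = 0.77416,
ln z₀ = (ln z₁ − r·ln z₂)/(1 − r) = (2.3026 − 0.77416×3.4965)/0.22584 = -1.7901 → z₀ = 0.1669 m
V₃ = V₁ · ln(z₃/z₀)/ln(z₁/z₀) = 15.7 × 6.5175/4.0927 = 25.0018 m/s

25.0 m/s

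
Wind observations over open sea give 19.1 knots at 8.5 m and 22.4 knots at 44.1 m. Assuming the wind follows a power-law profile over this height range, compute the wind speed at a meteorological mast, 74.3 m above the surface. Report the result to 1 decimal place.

First find α: α = ln(V₂/V₁)/ln(z₂/z₁) = ln(22.4/19.1)/ln(44.1/8.5) = 0.15937/1.64639 = 0.0968
Extrapolate from 44.1 m to 74.3 m: V₃ = 22.4 × (74.3/44.1)^0.0968 = 22.4 × 1.0518 = 23.5602 knots

23.6 knots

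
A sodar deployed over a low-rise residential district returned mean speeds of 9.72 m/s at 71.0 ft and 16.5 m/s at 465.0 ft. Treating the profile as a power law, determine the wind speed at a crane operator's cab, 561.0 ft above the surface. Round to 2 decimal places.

17.40 m/s

First find α: α = ln(V₂/V₁)/ln(z₂/z₁) = ln(16.5/9.72)/ln(465.0/71.0) = 0.52917/1.87936 = 0.2816
Extrapolate from 465.0 ft to 561.0 ft: V₃ = 16.5 × (561.0/465.0)^0.2816 = 16.5 × 1.0543 = 17.3954 m/s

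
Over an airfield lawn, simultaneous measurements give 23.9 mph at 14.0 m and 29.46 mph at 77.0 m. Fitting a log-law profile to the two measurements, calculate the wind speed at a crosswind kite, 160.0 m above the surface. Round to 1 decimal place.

Log law: V ∝ ln(z/z₀). From the pair, with r = V₁/V₂ = 0.81127,
ln z₀ = (ln z₁ − r·ln z₂)/(1 − r) = (2.6391 − 0.81127×4.3438)/0.18873 = -4.6889 → z₀ = 0.009197 m
V₃ = V₁ · ln(z₃/z₀)/ln(z₁/z₀) = 23.9 × 9.7641/7.3280 = 31.8453 mph

31.8 mph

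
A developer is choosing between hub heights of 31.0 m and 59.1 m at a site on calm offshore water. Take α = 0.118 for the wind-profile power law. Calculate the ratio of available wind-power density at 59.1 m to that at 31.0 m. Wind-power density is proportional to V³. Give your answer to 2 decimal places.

1.26

Speed ratio: V_B/V_A = (z_B/z_A)^α = (59.1/31.0)^0.118 = (1.9065)^0.118 = 1.07911
Power-density ratio: P_B/P_A = (V_B/V_A)³ = (1.07911)³ = 1.25661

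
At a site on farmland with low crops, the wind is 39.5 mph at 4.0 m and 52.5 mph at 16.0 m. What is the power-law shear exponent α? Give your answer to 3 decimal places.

α ≈ 0.205

Power law: V₂/V₁ = (z₂/z₁)^α ⇒ α = ln(V₂/V₁) / ln(z₂/z₁)
α = ln(52.5/39.5) / ln(16.0/4.0) = ln(1.3291) / ln(4.0000)
  = 0.28451 / 1.38629 = 0.20523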